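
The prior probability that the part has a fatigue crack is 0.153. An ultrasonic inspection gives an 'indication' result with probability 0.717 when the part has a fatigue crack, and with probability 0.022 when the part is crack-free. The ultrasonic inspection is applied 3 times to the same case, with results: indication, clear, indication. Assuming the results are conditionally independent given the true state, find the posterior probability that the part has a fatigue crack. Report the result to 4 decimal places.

Posterior P(H) ≈ 0.9823

Let H be the event that the part has a fatigue crack; start with P(H) = 0.153. P('indication'|H) = 0.717, P('indication'|¬H) = 0.022.
Update on result 1 ('indication'): P(H) ← 0.717·0.1530 / (0.717·0.1530 + 0.022·0.8470) = 0.10970/0.12833 = 0.8548.
Update on result 2 ('clear'): P(H) ← 0.283·0.8548 / (0.283·0.8548 + 0.978·0.1452) = 0.24191/0.38391 = 0.6301.
Update on result 3 ('indication'): P(H) ← 0.717·0.6301 / (0.717·0.6301 + 0.022·0.3699) = 0.45179/0.45993 = 0.9823.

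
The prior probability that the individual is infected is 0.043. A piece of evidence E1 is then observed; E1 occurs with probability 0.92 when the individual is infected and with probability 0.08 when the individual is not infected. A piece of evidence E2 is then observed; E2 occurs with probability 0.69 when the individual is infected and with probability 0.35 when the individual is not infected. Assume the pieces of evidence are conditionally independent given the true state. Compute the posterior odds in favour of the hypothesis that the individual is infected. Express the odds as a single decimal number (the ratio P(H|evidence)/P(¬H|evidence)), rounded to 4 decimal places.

Prior odds = 0.043/(1−0.043) = 0.044932. In log-odds, ln(0.044932) = -3.1026.
Add log likelihood ratios: ln(11.500) + ln(1.9714) = 3.1211.
Posterior log-odds = 0.018502, so posterior odds = exp(0.018502) = 1.0187.

Posterior odds ≈ 1.0187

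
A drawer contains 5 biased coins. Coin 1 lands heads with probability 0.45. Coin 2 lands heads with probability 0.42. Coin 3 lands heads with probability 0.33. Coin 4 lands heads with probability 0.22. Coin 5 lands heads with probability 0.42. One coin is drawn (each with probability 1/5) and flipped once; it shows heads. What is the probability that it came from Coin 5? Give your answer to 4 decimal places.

Tabulate prior·likelihood by source: [1] prior 0.2, lik 0.45, product 0.09000; [2] prior 0.2, lik 0.42, product 0.08400; [3] prior 0.2, lik 0.33, product 0.06600; [4] prior 0.2, lik 0.22, product 0.04400; [5] prior 0.2, lik 0.42, product 0.08400.
Normalizing constant = 0.36800; the posterior for Coin 5 is its product over the sum, 0.08400/0.36800 = 0.2283.

Posterior probability ≈ 0.2283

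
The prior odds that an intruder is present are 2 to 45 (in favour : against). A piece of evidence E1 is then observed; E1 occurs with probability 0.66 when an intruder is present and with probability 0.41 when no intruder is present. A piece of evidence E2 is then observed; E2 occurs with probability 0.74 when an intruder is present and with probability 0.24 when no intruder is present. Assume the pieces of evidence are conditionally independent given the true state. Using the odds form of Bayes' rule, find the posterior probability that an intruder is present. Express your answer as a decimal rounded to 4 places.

Prior odds = 2/45 = 0.044444. In log-odds, ln(0.044444) = -3.1135.
Add log likelihood ratios: ln(1.6098) + ln(3.0833) = 1.6021.
Posterior log-odds = -1.5114, so posterior odds = exp(-1.5114) = 0.22060. Converting, P(H|E) = 0.22060/1.2206 = 0.1807.

Posterior probability ≈ 0.1807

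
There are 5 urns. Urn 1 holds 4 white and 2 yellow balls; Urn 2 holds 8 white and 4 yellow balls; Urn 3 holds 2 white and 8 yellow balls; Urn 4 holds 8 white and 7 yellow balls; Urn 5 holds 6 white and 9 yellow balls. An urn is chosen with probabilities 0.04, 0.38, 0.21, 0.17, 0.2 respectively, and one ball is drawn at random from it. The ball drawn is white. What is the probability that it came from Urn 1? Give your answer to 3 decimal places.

Tabulate prior·likelihood by source: [1] prior 0.04, lik 0.6667, product 0.02667; [2] prior 0.38, lik 0.6667, product 0.2533; [3] prior 0.21, lik 0.2, product 0.04200; [4] prior 0.17, lik 0.5333, product 0.09067; [5] prior 0.2, lik 0.4, product 0.08000.
Normalizing constant = 0.49267; the posterior for Urn 1 is its product over the sum, 0.02667/0.49267 = 0.054.

Posterior probability ≈ 0.054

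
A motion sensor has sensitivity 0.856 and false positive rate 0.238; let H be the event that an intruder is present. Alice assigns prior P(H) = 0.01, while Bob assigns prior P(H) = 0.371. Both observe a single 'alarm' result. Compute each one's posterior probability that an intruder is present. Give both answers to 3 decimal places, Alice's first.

The likelihood ratio for an 'alarm' result is 0.856/0.238 = 3.5966.
Alice: prior odds 0.01/0.99 = 0.010101; posterior odds 0.036330; posterior probability 0.035.
Bob: prior odds 0.371/0.629 = 0.58983; posterior odds 2.1214; posterior probability 0.680.

Alice: 0.035; Bob: 0.680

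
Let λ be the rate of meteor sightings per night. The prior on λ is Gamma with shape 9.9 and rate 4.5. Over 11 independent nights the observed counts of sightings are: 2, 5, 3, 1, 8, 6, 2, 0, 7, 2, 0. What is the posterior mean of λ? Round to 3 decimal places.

Posterior mean ≈ 2.961

Total count ∑xᵢ = 36 over n = 11 nights.
Gamma is conjugate to the Poisson likelihood: posterior is Gamma(shape = 9.9+36 = 45.9, rate = 4.5+11 = 15.5).
E[λ | data] = 45.9/15.5 = 2.961.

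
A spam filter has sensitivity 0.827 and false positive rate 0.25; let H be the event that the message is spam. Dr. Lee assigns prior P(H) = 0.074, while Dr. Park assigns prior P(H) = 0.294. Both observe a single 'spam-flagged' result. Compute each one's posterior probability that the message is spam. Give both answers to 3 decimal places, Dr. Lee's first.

Dr. Lee: 0.209; Dr. Park: 0.579

The likelihood ratio for a 'spam-flagged' result is 0.827/0.25 = 3.3080.
Dr. Lee: prior odds 0.074/0.926 = 0.079914; posterior odds 0.26435; posterior probability 0.209.
Dr. Park: prior odds 0.294/0.706 = 0.41643; posterior odds 1.3776; posterior probability 0.579.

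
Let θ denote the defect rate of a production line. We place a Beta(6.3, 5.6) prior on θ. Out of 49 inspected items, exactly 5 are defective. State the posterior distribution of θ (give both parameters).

Posterior: Beta(11.3, 49.6)

Observing 5 successes and 44 failures updates Beta(6.3, 5.6) by adding the success and failure counts to the two shape parameters: α = 6.3+5 = 11.3, β = 5.6+44 = 49.6.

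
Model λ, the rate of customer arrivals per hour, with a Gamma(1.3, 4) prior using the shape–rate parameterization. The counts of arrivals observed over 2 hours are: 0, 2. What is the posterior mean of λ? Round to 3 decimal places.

The Poisson likelihood adds the total count to the shape and the number of exposure periods to the rate. Here ∑xᵢ = 2 and n = 2, so shape 1.3→3.3 and rate 4→6.
E[λ | data] = 3.3/6 = 0.550.

Posterior mean ≈ 0.550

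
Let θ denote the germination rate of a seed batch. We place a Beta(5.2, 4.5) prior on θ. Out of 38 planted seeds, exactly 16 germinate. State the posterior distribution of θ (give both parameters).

Observing 16 successes and 22 failures updates Beta(5.2, 4.5) by adding the success and failure counts to the two shape parameters: α = 5.2+16 = 21.2, β = 4.5+22 = 26.5.

Posterior: Beta(21.2, 26.5)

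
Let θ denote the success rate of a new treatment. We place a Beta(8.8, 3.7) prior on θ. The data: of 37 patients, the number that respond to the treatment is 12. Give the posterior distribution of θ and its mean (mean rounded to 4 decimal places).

Posterior: Beta(20.8, 28.7); mean ≈ 0.4202

Observing 12 successes and 25 failures updates Beta(8.8, 3.7) by adding the success and failure counts to the two shape parameters: α = 8.8+12 = 20.8, β = 3.7+25 = 28.7.
Posterior mean = α/(α+β) = 20.8/49.5 = 0.4202.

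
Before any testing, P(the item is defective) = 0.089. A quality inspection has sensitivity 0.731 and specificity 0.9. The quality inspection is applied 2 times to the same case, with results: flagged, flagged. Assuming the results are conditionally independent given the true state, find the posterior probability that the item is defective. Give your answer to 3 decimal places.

Posterior P(H) ≈ 0.839

Let H be the event that the item is defective; start with P(H) = 0.089. P('flagged'|H) = 0.731, P('flagged'|¬H) = 0.1.
Update on result 1 ('flagged'): P(H) ← 0.731·0.0890 / (0.731·0.0890 + 0.1·0.9110) = 0.065059/0.15616 = 0.4166.
Update on result 2 ('flagged'): P(H) ← 0.731·0.4166 / (0.731·0.4166 + 0.1·0.5834) = 0.30455/0.36289 = 0.8392.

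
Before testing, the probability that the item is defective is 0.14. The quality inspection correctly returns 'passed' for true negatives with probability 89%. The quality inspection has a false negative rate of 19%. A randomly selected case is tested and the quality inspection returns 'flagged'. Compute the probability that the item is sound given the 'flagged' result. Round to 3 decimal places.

Let H be the event that the item is defective. P(H) = 0.14, so P(¬H) = 0.86. With E the 'flagged' result, P(E|H) = 0.81 and P(E|¬H) = 0.11.
P(E) = 0.81·0.14 + 0.11·0.86 = 0.11340 + 0.094600 = 0.20800.
By Bayes' theorem, P(H|E) = 0.11340 / 0.20800 = 0.545. Hence P(¬H|E) = 1 − 0.545 = 0.455.

P(¬H | E) ≈ 0.455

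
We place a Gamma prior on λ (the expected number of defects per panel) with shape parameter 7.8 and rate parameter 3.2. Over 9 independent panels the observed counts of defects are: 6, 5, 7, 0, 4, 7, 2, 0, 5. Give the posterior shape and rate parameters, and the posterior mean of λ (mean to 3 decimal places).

Posterior: Gamma(shape=43.8, rate=12.2); mean ≈ 3.590

Total count ∑xᵢ = 36 over n = 9 panels.
Gamma is conjugate to the Poisson likelihood: posterior is Gamma(shape = 7.8+36 = 43.8, rate = 3.2+9 = 12.2).
Posterior mean = shape/rate = 43.8/12.2 = 3.590.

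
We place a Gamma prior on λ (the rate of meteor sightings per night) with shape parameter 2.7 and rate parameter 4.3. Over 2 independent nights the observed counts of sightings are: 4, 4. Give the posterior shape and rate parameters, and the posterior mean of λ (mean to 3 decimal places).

Posterior: Gamma(shape=10.7, rate=6.3); mean ≈ 1.698

Total count ∑xᵢ = 8 over n = 2 nights.
Gamma is conjugate to the Poisson likelihood: posterior is Gamma(shape = 2.7+8 = 10.7, rate = 4.3+2 = 6.3).
E[λ | data] = 10.7/6.3 = 1.698.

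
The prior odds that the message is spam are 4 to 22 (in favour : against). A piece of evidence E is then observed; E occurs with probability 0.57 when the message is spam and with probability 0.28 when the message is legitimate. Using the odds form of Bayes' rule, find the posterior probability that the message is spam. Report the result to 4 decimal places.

Posterior probability ≈ 0.2701

Prior odds = 4/22 = 0.18182. In log-odds, ln(0.18182) = -1.7047.
Add log likelihood ratio: ln(2.0357) = 0.71085.
Posterior log-odds = -0.99390, so posterior odds = exp(-0.99390) = 0.37013. Converting, P(H|E) = 0.37013/1.3701 = 0.2701.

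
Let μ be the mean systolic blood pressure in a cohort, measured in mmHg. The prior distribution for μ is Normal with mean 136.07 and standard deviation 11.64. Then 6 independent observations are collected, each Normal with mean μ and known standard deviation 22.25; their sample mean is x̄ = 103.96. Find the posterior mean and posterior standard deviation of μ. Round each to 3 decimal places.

Prior precision 1/τ₀² = 1/11.64² = 0.00738064; data precision n/σ² = 6/22.25² = 0.0121197.
Posterior precision = 0.00738064 + 0.0121197 = 0.0195003, giving posterior SD = 1/√0.0195003 = 7.161.
Posterior mean = (0.00738064·136.07 + 0.0121197·103.96) / 0.0195003 = 116.113.

Posterior mean ≈ 116.113; posterior SD ≈ 7.161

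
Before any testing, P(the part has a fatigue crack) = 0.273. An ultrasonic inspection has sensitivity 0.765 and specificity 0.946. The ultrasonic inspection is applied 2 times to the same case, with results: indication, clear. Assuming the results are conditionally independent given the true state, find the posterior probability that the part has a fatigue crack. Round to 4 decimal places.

Let H be the event that the part has a fatigue crack; start with P(H) = 0.273. P('indication'|H) = 0.765, P('indication'|¬H) = 0.054.
Update on result 1 ('indication'): P(H) ← 0.765·0.2730 / (0.765·0.2730 + 0.054·0.7270) = 0.20885/0.24810 = 0.8418.
Update on result 2 ('clear'): P(H) ← 0.235·0.8418 / (0.235·0.8418 + 0.946·0.1582) = 0.19782/0.34750 = 0.5692.

Posterior P(H) ≈ 0.5692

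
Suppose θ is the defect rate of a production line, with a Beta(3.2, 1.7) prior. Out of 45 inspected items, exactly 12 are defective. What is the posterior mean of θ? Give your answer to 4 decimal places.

Posterior mean ≈ 0.3046

Observing 12 successes and 33 failures updates Beta(3.2, 1.7) by adding the success and failure counts to the two shape parameters: α = 3.2+12 = 15.2, β = 1.7+33 = 34.7.
E[θ | data] = 15.2/(15.2+34.7) = 0.3046.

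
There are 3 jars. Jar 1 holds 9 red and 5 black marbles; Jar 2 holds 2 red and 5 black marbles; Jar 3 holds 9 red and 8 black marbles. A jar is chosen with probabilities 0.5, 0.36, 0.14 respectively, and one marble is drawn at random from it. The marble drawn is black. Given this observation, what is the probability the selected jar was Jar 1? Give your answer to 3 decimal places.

Tabulate prior·likelihood by source: [1] prior 0.5, lik 0.3571, product 0.1786; [2] prior 0.36, lik 0.7143, product 0.2571; [3] prior 0.14, lik 0.4706, product 0.06588.
Normalizing constant = 0.50160; the posterior for Jar 1 is its product over the sum, 0.1786/0.50160 = 0.356.

Posterior probability ≈ 0.356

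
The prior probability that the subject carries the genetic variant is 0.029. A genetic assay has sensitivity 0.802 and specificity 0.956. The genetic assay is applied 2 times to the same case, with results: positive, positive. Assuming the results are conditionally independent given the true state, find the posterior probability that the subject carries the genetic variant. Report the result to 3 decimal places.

Posterior P(H) ≈ 0.908

With H the event that the subject carries the genetic variant, the joint likelihood of the observed sequence is P(data|H) = 0.802·0.802 = 0.64320 and P(data|¬H) = 0.044·0.044 = 0.0019360.
Bayes: P(H|data) = 0.029·0.64320 / (0.029·0.64320 + 0.971·0.0019360) = 0.018653/0.020533 = 0.9084.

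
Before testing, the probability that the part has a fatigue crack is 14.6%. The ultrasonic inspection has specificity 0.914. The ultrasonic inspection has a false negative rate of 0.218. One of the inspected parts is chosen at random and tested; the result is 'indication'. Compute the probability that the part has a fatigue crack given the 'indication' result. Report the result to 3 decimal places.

Let H be the event that the part has a fatigue crack. P(H) = 0.146, so P(¬H) = 0.854. With E the 'indication' result, P(E|H) = 0.782 and P(E|¬H) = 0.086.
P(E) = 0.782·0.146 + 0.086·0.854 = 0.11417 + 0.073444 = 0.18762.
By Bayes' theorem, P(H|E) = 0.11417 / 0.18762 = 0.609.

P(H | E) ≈ 0.609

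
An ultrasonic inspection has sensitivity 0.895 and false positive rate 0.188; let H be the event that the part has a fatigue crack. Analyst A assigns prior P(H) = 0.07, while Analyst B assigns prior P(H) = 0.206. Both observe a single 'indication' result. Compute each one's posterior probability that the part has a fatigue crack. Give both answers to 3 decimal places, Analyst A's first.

The likelihood ratio for an 'indication' result is 0.895/0.188 = 4.7606.
Analyst A: prior odds 0.07/0.93 = 0.075269; posterior odds 0.35833; posterior probability 0.264.
Analyst B: prior odds 0.206/0.794 = 0.25945; posterior odds 1.2351; posterior probability 0.553.

Analyst A: 0.264; Analyst B: 0.553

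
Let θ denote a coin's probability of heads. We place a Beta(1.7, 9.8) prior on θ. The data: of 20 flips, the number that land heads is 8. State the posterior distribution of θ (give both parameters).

Observing 8 successes and 12 failures updates Beta(1.7, 9.8) by adding the success and failure counts to the two shape parameters: α = 1.7+8 = 9.7, β = 9.8+12 = 21.8.

Posterior: Beta(9.7, 21.8)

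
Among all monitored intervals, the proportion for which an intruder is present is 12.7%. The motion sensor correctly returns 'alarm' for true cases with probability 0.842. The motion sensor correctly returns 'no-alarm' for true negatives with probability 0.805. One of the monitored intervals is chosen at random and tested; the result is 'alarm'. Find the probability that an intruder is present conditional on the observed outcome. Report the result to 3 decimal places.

Write H for 'an intruder is present'. Prior odds H:¬H = 0.127/0.873 = 0.14548. For the 'alarm' outcome, the likelihood ratio is 0.842/0.195 = 4.3179.
Posterior odds = 0.14548 × 4.3179 = 0.62816, so P(H|E) = 0.62816/(1+0.62816) = 0.386.

P(H | E) ≈ 0.386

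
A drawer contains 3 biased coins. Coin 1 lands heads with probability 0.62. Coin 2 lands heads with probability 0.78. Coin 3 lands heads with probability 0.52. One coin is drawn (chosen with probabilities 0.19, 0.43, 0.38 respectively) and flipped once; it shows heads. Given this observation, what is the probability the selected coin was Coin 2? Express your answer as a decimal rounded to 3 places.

Posterior probability ≈ 0.515

Tabulate prior·likelihood by source: [1] prior 0.19, lik 0.62, product 0.1178; [2] prior 0.43, lik 0.78, product 0.3354; [3] prior 0.38, lik 0.52, product 0.1976.
Normalizing constant = 0.65080; the posterior for Coin 2 is its product over the sum, 0.3354/0.65080 = 0.515.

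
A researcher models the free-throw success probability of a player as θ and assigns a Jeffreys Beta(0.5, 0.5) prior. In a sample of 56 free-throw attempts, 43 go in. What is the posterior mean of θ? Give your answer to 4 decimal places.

Posterior mean ≈ 0.7632

Observing 43 successes and 13 failures updates Beta(0.5, 0.5) by adding the success and failure counts to the two shape parameters: α = 0.5+43 = 43.5, β = 0.5+13 = 13.5.
Posterior mean = α/(α+β) = 43.5/57 = 0.7632.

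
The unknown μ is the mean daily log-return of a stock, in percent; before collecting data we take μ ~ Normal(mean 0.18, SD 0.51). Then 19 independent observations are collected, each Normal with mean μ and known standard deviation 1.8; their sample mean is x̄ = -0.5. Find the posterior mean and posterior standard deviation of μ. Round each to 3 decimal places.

With known σ, the Normal prior is conjugate. Weight on the data is w = (n/σ²)/(n/σ² + 1/τ₀²) = 5.86420/(5.86420+3.84468) = 0.60400.
Posterior mean = w·x̄ + (1−w)·μ₀ = 0.60400·-0.5 + 0.39600·0.18 = -0.231. Posterior variance = 1/(5.86420+3.84468) = 0.102999, so SD = 0.321.

Posterior mean ≈ -0.231; posterior SD ≈ 0.321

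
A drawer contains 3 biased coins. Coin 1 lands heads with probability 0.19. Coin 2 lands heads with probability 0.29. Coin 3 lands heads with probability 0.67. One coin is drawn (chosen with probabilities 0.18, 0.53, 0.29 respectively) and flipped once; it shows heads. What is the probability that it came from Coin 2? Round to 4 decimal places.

Tabulate prior·likelihood by source: [1] prior 0.18, lik 0.19, product 0.03420; [2] prior 0.53, lik 0.29, product 0.1537; [3] prior 0.29, lik 0.67, product 0.1943.
Normalizing constant = 0.38220; the posterior for Coin 2 is its product over the sum, 0.1537/0.38220 = 0.4021.

Posterior probability ≈ 0.4021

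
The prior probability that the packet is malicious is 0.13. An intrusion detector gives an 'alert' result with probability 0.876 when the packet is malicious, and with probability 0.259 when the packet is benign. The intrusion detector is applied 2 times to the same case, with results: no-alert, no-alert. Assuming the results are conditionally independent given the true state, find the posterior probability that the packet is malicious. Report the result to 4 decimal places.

Posterior P(H) ≈ 0.0042

Let H be the event that the packet is malicious; start with P(H) = 0.13. P('alert'|H) = 0.876, P('alert'|¬H) = 0.259.
Update on result 1 ('no-alert'): P(H) ← 0.124·0.1300 / (0.124·0.1300 + 0.741·0.8700) = 0.016120/0.66079 = 0.0244.
Update on result 2 ('no-alert'): P(H) ← 0.124·0.0244 / (0.124·0.0244 + 0.741·0.9756) = 0.0030250/0.72595 = 0.0042.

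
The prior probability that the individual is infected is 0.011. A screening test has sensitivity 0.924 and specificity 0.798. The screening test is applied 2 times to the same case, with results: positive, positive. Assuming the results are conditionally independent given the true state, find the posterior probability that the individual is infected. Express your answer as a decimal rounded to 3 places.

Posterior P(H) ≈ 0.189

With H the event that the individual is infected, the joint likelihood of the observed sequence is P(data|H) = 0.924·0.924 = 0.85378 and P(data|¬H) = 0.202·0.202 = 0.040804.
Bayes: P(H|data) = 0.011·0.85378 / (0.011·0.85378 + 0.989·0.040804) = 0.0093915/0.049747 = 0.1888.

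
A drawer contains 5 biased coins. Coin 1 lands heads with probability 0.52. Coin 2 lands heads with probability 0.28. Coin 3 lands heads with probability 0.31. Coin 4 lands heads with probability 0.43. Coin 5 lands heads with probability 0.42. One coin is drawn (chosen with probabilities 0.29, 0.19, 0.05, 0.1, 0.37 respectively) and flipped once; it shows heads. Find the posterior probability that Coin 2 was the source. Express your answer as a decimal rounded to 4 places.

Posterior probability ≈ 0.1273

P(heads|C1) = 0.52; P(heads|C2) = 0.28; P(heads|C3) = 0.31; P(heads|C4) = 0.43; P(heads|C5) = 0.42.
Prior × likelihood for each source: 0.29·0.52=0.1508, 0.19·0.28=0.05320, 0.05·0.31=0.01550, 0.1·0.43=0.04300, 0.37·0.42=0.1554. Summing gives P(heads) = 0.41790.
P(Coin 2 | heads) = 0.05320 / 0.41790 = 0.1273.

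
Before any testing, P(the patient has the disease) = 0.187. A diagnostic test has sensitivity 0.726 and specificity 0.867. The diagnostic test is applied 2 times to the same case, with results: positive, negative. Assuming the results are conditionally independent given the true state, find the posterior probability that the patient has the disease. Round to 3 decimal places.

Posterior P(H) ≈ 0.284

Let H be the event that the patient has the disease; start with P(H) = 0.187. P('positive'|H) = 0.726, P('positive'|¬H) = 0.133.
Update on result 1 ('positive'): P(H) ← 0.726·0.1870 / (0.726·0.1870 + 0.133·0.8130) = 0.13576/0.24389 = 0.5567.
Update on result 2 ('negative'): P(H) ← 0.274·0.5567 / (0.274·0.5567 + 0.867·0.4433) = 0.15252/0.53691 = 0.2841.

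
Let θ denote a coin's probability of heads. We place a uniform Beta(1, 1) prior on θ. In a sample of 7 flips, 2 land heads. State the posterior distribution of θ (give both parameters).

Observing 2 successes and 5 failures updates Beta(1, 1) by adding the success and failure counts to the two shape parameters: α = 1+2 = 3, β = 1+5 = 6.

Posterior: Beta(3, 6)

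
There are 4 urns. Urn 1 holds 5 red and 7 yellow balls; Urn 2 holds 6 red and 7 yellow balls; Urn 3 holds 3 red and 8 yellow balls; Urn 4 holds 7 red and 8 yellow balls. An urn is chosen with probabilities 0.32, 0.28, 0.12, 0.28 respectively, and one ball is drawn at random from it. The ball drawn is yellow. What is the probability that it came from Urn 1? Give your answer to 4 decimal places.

Posterior probability ≈ 0.3252

P(yellow|Urn 1) = 0.5833; P(yellow|Urn 2) = 0.5385; P(yellow|Urn 3) = 0.7273; P(yellow|Urn 4) = 0.5333.
Prior × likelihood for each source: 0.32·0.5833=0.1867, 0.28·0.5385=0.1508, 0.12·0.7273=0.08727, 0.28·0.5333=0.1493. Summing gives P(yellow) = 0.57404.
P(Urn 1 | yellow) = 0.1867 / 0.57404 = 0.3252.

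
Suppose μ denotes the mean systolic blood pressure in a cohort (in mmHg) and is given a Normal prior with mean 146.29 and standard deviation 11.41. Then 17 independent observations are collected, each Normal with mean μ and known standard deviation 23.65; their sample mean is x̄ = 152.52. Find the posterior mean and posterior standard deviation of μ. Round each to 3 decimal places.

With known σ, the Normal prior is conjugate. Weight on the data is w = (n/σ²)/(n/σ² + 1/τ₀²) = 0.0303939/(0.0303939+0.00768119) = 0.79826.
Posterior mean = w·x̄ + (1−w)·μ₀ = 0.79826·152.52 + 0.20174·146.29 = 151.263. Posterior variance = 1/(0.0303939+0.00768119) = 26.2639, so SD = 5.125.

Posterior mean ≈ 151.263; posterior SD ≈ 5.125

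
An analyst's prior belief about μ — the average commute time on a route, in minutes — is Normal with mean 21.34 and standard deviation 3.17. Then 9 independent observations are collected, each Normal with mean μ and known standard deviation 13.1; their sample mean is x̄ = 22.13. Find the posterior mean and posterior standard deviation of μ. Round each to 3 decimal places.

Posterior mean ≈ 21.613; posterior SD ≈ 2.565

With known σ, the Normal prior is conjugate. Weight on the data is w = (n/σ²)/(n/σ² + 1/τ₀²) = 0.0524445/(0.0524445+0.0995134) = 0.34513.
Posterior mean = w·x̄ + (1−w)·μ₀ = 0.34513·22.13 + 0.65487·21.34 = 21.613. Posterior variance = 1/(0.0524445+0.0995134) = 6.58077, so SD = 2.565.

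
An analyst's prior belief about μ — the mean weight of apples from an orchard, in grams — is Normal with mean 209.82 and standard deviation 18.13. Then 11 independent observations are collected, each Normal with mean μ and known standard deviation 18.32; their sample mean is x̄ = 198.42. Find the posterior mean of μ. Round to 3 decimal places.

Prior precision 1/τ₀² = 1/18.13² = 0.00304232; data precision n/σ² = 11/18.32² = 0.0327749.
Posterior precision = 0.00304232 + 0.0327749 = 0.0358172.
Posterior mean = (0.00304232·209.82 + 0.0327749·198.42) / 0.0358172 = 199.388.

Posterior mean ≈ 199.388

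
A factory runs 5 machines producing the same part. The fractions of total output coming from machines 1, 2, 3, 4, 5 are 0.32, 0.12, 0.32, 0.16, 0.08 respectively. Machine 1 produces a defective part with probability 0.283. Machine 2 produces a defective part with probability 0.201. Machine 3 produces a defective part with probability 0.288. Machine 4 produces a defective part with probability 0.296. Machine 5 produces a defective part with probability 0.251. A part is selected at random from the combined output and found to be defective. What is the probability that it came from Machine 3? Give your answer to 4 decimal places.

Posterior probability ≈ 0.3360

Tabulate prior·likelihood by source: [1] prior 0.32, lik 0.283, product 0.09056; [2] prior 0.12, lik 0.201, product 0.02412; [3] prior 0.32, lik 0.288, product 0.09216; [4] prior 0.16, lik 0.296, product 0.04736; [5] prior 0.08, lik 0.251, product 0.02008.
Normalizing constant = 0.27428; the posterior for Machine 3 is its product over the sum, 0.09216/0.27428 = 0.3360.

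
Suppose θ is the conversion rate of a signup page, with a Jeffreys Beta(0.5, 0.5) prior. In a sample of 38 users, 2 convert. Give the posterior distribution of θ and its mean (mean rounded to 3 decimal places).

The binomial likelihood is conjugate to the Beta prior: with 2 successes and 36 failures, the posterior is Beta(0.5+2, 0.5+36) = Beta(2.5, 36.5).
Posterior mean = α/(α+β) = 2.5/39 = 0.064.

Posterior: Beta(2.5, 36.5); mean ≈ 0.064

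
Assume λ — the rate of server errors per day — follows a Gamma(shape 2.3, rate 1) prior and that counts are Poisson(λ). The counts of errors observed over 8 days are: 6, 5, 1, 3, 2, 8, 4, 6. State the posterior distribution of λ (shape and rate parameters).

Posterior: Gamma(shape=37.3, rate=9)

The Poisson likelihood adds the total count to the shape and the number of exposure periods to the rate. Here ∑xᵢ = 35 and n = 8, so shape 2.3→37.3 and rate 1→9.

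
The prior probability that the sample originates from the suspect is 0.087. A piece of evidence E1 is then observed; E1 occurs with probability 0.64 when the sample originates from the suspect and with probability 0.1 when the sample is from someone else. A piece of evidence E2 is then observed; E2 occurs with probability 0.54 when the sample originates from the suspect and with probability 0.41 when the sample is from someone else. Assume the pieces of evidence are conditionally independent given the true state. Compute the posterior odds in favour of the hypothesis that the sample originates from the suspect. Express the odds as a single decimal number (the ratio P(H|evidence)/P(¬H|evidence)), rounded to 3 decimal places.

Prior odds = 0.087/(1−0.087) = 0.095290. In log-odds, ln(0.095290) = -2.3508.
Add log likelihood ratios: ln(6.4000) + ln(1.3171) = 2.1317.
Posterior log-odds = -0.21912, so posterior odds = exp(-0.21912) = 0.80323.

Posterior odds ≈ 0.803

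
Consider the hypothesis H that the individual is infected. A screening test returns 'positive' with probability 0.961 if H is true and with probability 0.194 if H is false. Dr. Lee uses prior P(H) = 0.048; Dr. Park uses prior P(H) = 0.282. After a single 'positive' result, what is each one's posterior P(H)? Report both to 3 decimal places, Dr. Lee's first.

Dr. Lee: 0.200; Dr. Park: 0.661

P('+'|H) = 0.961, P('+'|¬H) = 0.194.
Dr. Lee: numerator 0.961·0.048 = 0.046128; evidence = 0.046128+0.194·0.952 = 0.23082; posterior = 0.200.
Dr. Park: numerator 0.961·0.282 = 0.27100; evidence = 0.27100+0.194·0.718 = 0.41029; posterior = 0.661.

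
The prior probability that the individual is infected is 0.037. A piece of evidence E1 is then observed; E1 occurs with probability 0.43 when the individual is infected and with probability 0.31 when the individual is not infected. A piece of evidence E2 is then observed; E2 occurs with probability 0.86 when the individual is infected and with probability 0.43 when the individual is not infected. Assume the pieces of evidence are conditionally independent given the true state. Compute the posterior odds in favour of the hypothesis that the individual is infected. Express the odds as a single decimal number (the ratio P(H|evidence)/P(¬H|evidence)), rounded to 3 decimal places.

Prior odds = 0.037/(1−0.037) = 0.038422.
Likelihood ratio for E1 = 0.43/0.31 = 1.3871.
Likelihood ratio for E2 = 0.86/0.43 = 2.0000.
Posterior odds = prior odds × LR₁ × LR₂ = 0.10659.

Posterior odds ≈ 0.107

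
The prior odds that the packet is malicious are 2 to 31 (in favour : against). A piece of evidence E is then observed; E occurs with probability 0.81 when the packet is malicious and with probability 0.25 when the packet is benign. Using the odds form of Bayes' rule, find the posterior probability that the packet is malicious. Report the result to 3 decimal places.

Posterior probability ≈ 0.173

Prior odds = 2/31 = 0.064516.
Likelihood ratio for E = 0.81/0.25 = 3.2400.
Posterior odds = prior odds × LR = 0.20903.
Posterior probability = odds/(1+odds) = 0.20903/1.2090 = 0.173.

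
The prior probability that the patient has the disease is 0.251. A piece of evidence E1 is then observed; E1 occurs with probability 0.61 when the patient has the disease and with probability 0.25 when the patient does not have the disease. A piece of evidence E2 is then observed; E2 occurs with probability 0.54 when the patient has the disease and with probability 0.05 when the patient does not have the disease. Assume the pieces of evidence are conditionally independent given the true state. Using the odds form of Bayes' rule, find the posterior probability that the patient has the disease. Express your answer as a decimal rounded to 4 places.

Prior odds = 0.251/(1−0.251) = 0.33511. In log-odds, ln(0.33511) = -1.0933.
Add log likelihood ratios: ln(2.4400) + ln(10.800) = 3.2715.
Posterior log-odds = 2.1783, so posterior odds = exp(2.1783) = 8.8309. Converting, P(H|E) = 8.8309/9.8309 = 0.8983.

Posterior probability ≈ 0.8983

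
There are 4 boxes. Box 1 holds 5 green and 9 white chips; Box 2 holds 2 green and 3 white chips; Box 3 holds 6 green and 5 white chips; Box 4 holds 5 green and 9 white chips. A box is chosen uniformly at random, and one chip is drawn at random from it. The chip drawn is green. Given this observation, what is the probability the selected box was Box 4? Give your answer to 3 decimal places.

Posterior probability ≈ 0.215

Tabulate prior·likelihood by source: [1] prior 0.25, lik 0.3571, product 0.08929; [2] prior 0.25, lik 0.4, product 0.1000; [3] prior 0.25, lik 0.5455, product 0.1364; [4] prior 0.25, lik 0.3571, product 0.08929.
Normalizing constant = 0.41494; the posterior for Box 4 is its product over the sum, 0.08929/0.41494 = 0.215.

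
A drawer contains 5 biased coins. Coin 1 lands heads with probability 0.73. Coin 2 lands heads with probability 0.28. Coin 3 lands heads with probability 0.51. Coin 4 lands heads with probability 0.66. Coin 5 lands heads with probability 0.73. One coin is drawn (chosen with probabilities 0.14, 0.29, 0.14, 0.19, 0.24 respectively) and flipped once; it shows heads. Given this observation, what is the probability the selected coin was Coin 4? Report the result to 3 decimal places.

Posterior probability ≈ 0.226

P(heads|C1) = 0.73; P(heads|C2) = 0.28; P(heads|C3) = 0.51; P(heads|C4) = 0.66; P(heads|C5) = 0.73.
Prior × likelihood for each source: 0.14·0.73=0.1022, 0.29·0.28=0.08120, 0.14·0.51=0.07140, 0.19·0.66=0.1254, 0.24·0.73=0.1752. Summing gives P(heads) = 0.55540.
P(Coin 4 | heads) = 0.1254 / 0.55540 = 0.226.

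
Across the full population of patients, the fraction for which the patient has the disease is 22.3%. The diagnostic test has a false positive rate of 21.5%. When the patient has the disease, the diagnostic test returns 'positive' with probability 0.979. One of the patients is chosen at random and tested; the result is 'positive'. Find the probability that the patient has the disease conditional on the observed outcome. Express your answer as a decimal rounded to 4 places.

Let H be the event that the patient has the disease. P(H) = 0.223, so P(¬H) = 0.777. With E the 'positive' result, P(E|H) = 0.979 and P(E|¬H) = 0.215.
P(E) = 0.979·0.223 + 0.215·0.777 = 0.21832 + 0.16706 = 0.38537.
By Bayes' theorem, P(H|E) = 0.21832 / 0.38537 = 0.5665.

P(H | E) ≈ 0.5665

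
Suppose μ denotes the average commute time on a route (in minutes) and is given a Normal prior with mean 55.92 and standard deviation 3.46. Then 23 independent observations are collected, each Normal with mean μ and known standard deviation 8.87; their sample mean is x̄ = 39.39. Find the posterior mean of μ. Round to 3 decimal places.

Prior precision 1/τ₀² = 1/3.46² = 0.0835310; data precision n/σ² = 23/8.87² = 0.292335.
Posterior precision = 0.0835310 + 0.292335 = 0.375866.
Posterior mean = (0.0835310·55.92 + 0.292335·39.39) / 0.375866 = 43.064.

Posterior mean ≈ 43.064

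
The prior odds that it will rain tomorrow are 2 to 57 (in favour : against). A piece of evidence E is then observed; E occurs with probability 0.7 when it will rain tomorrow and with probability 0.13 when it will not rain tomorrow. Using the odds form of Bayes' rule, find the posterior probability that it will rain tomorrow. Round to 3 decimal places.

Prior odds = 2/57 = 0.035088. In log-odds, ln(0.035088) = -3.3499.
Add log likelihood ratio: ln(5.3846) = 1.6835.
Posterior log-odds = -1.6664, so posterior odds = exp(-1.6664) = 0.18893. Converting, P(H|E) = 0.18893/1.1889 = 0.159.

Posterior probability ≈ 0.159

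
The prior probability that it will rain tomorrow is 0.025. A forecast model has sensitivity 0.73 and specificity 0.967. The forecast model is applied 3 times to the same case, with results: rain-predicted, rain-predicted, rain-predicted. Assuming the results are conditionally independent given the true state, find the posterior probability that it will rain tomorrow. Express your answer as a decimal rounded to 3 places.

Posterior P(H) ≈ 0.996

Let H be the event that it will rain tomorrow; start with P(H) = 0.025. P('rain-predicted'|H) = 0.73, P('rain-predicted'|¬H) = 0.033.
Update on result 1 ('rain-predicted'): P(H) ← 0.73·0.0250 / (0.73·0.0250 + 0.033·0.9750) = 0.018250/0.050425 = 0.3619.
Update on result 2 ('rain-predicted'): P(H) ← 0.73·0.3619 / (0.73·0.3619 + 0.033·0.6381) = 0.26420/0.28526 = 0.9262.
Update on result 3 ('rain-predicted'): P(H) ← 0.73·0.9262 / (0.73·0.9262 + 0.033·0.0738) = 0.67612/0.67855 = 0.9964.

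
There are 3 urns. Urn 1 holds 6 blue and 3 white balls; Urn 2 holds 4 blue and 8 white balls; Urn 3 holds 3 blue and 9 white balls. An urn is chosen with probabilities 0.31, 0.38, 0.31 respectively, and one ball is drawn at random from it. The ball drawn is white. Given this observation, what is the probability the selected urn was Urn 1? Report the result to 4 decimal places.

Tabulate prior·likelihood by source: [1] prior 0.31, lik 0.3333, product 0.1033; [2] prior 0.38, lik 0.6667, product 0.2533; [3] prior 0.31, lik 0.75, product 0.2325.
Normalizing constant = 0.58917; the posterior for Urn 1 is its product over the sum, 0.1033/0.58917 = 0.1754.

Posterior probability ≈ 0.1754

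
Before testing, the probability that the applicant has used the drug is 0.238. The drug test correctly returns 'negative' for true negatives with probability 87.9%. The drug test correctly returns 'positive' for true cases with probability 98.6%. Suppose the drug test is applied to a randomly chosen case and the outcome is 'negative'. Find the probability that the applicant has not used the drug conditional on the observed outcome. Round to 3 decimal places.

Write H for 'the applicant has used the drug'. Prior odds H:¬H = 0.238/0.762 = 0.31234. For the 'negative' outcome, the likelihood ratio is 0.014/0.879 = 0.015927.
Posterior odds = 0.31234 × 0.015927 = 0.0049746, so P(H|E) = 0.0049746/(1+0.0049746) = 0.005. Then P(¬H|E) = 1 − 0.005 = 0.995.

P(¬H | E) ≈ 0.995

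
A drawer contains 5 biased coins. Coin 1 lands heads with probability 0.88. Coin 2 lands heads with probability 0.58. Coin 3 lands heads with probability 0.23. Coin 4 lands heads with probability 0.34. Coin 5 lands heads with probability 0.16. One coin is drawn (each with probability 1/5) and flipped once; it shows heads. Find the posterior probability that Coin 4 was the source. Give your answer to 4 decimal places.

Posterior probability ≈ 0.1553

Tabulate prior·likelihood by source: [1] prior 0.2, lik 0.88, product 0.1760; [2] prior 0.2, lik 0.58, product 0.1160; [3] prior 0.2, lik 0.23, product 0.04600; [4] prior 0.2, lik 0.34, product 0.06800; [5] prior 0.2, lik 0.16, product 0.03200.
Normalizing constant = 0.43800; the posterior for Coin 4 is its product over the sum, 0.06800/0.43800 = 0.1553.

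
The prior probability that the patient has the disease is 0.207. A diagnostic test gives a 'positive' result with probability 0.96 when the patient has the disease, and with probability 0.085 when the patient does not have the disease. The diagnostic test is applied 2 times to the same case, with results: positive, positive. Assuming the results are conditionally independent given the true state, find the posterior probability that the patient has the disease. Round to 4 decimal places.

Posterior P(H) ≈ 0.9708

With H the event that the patient has the disease, the joint likelihood of the observed sequence is P(data|H) = 0.96·0.96 = 0.92160 and P(data|¬H) = 0.085·0.085 = 0.0072250.
Bayes: P(H|data) = 0.207·0.92160 / (0.207·0.92160 + 0.793·0.0072250) = 0.19077/0.19650 = 0.9708.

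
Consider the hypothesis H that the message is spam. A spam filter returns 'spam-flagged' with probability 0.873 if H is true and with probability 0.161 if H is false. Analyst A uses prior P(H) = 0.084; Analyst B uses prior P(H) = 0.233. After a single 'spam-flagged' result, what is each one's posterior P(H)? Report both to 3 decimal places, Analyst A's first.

P('+'|H) = 0.873, P('+'|¬H) = 0.161.
Analyst A: numerator 0.873·0.084 = 0.073332; evidence = 0.073332+0.161·0.916 = 0.22081; posterior = 0.332.
Analyst B: numerator 0.873·0.233 = 0.20341; evidence = 0.20341+0.161·0.767 = 0.32690; posterior = 0.622.

Analyst A: 0.332; Analyst B: 0.622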